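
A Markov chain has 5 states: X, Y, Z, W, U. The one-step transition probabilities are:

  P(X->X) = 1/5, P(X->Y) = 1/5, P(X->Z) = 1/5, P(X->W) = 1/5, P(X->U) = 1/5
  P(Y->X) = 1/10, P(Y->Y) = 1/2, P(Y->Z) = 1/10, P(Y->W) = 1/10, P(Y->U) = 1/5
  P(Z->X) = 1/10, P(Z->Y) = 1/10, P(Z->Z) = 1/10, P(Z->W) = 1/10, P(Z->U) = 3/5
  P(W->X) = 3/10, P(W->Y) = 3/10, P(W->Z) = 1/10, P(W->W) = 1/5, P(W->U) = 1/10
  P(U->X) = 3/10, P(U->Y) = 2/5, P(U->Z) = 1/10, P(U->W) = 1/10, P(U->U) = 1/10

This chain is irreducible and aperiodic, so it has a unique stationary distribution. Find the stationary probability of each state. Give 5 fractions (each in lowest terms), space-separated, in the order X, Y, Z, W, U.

Answer: 811/4319 215/617 513/4319 570/4319 920/4319

Derivation:
The stationary distribution satisfies pi = pi * P, i.e.:
  pi_X = 1/5*pi_X + 1/10*pi_Y + 1/10*pi_Z + 3/10*pi_W + 3/10*pi_U
  pi_Y = 1/5*pi_X + 1/2*pi_Y + 1/10*pi_Z + 3/10*pi_W + 2/5*pi_U
  pi_Z = 1/5*pi_X + 1/10*pi_Y + 1/10*pi_Z + 1/10*pi_W + 1/10*pi_U
  pi_W = 1/5*pi_X + 1/10*pi_Y + 1/10*pi_Z + 1/5*pi_W + 1/10*pi_U
  pi_U = 1/5*pi_X + 1/5*pi_Y + 3/5*pi_Z + 1/10*pi_W + 1/10*pi_U
with normalization: pi_X + pi_Y + pi_Z + pi_W + pi_U = 1.

Using the first 4 balance equations plus normalization, the linear system A*pi = b is:
  [-4/5, 1/10, 1/10, 3/10, 3/10] . pi = 0
  [1/5, -1/2, 1/10, 3/10, 2/5] . pi = 0
  [1/5, 1/10, -9/10, 1/10, 1/10] . pi = 0
  [1/5, 1/10, 1/10, -4/5, 1/10] . pi = 0
  [1, 1, 1, 1, 1] . pi = 1

Solving yields:
  pi_X = 811/4319
  pi_Y = 215/617
  pi_Z = 513/4319
  pi_W = 570/4319
  pi_U = 920/4319

Verification (pi * P):
  811/4319*1/5 + 215/617*1/10 + 513/4319*1/10 + 570/4319*3/10 + 920/4319*3/10 = 811/4319 = pi_X  (ok)
  811/4319*1/5 + 215/617*1/2 + 513/4319*1/10 + 570/4319*3/10 + 920/4319*2/5 = 215/617 = pi_Y  (ok)
  811/4319*1/5 + 215/617*1/10 + 513/4319*1/10 + 570/4319*1/10 + 920/4319*1/10 = 513/4319 = pi_Z  (ok)
  811/4319*1/5 + 215/617*1/10 + 513/4319*1/10 + 570/4319*1/5 + 920/4319*1/10 = 570/4319 = pi_W  (ok)
  811/4319*1/5 + 215/617*1/5 + 513/4319*3/5 + 570/4319*1/10 + 920/4319*1/10 = 920/4319 = pi_U  (ok)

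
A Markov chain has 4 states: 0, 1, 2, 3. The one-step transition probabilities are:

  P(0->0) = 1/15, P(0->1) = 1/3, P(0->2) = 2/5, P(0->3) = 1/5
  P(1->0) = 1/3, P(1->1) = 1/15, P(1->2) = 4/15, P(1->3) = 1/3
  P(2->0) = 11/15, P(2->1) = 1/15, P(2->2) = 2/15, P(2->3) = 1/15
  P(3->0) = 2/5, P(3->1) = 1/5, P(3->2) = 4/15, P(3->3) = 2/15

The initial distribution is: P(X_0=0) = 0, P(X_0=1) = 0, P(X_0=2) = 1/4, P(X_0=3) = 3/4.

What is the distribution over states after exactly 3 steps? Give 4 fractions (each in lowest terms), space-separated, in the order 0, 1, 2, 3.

Answer: 1037/2700 233/1350 361/1350 19/108

Derivation:
Propagating the distribution step by step (d_{t+1} = d_t * P):
d_0 = (0=0, 1=0, 2=1/4, 3=3/4)
  d_1[0] = 0*1/15 + 0*1/3 + 1/4*11/15 + 3/4*2/5 = 29/60
  d_1[1] = 0*1/3 + 0*1/15 + 1/4*1/15 + 3/4*1/5 = 1/6
  d_1[2] = 0*2/5 + 0*4/15 + 1/4*2/15 + 3/4*4/15 = 7/30
  d_1[3] = 0*1/5 + 0*1/3 + 1/4*1/15 + 3/4*2/15 = 7/60
d_1 = (0=29/60, 1=1/6, 2=7/30, 3=7/60)
  d_2[0] = 29/60*1/15 + 1/6*1/3 + 7/30*11/15 + 7/60*2/5 = 11/36
  d_2[1] = 29/60*1/3 + 1/6*1/15 + 7/30*1/15 + 7/60*1/5 = 19/90
  d_2[2] = 29/60*2/5 + 1/6*4/15 + 7/30*2/15 + 7/60*4/15 = 3/10
  d_2[3] = 29/60*1/5 + 1/6*1/3 + 7/30*1/15 + 7/60*2/15 = 11/60
d_2 = (0=11/36, 1=19/90, 2=3/10, 3=11/60)
  d_3[0] = 11/36*1/15 + 19/90*1/3 + 3/10*11/15 + 11/60*2/5 = 1037/2700
  d_3[1] = 11/36*1/3 + 19/90*1/15 + 3/10*1/15 + 11/60*1/5 = 233/1350
  d_3[2] = 11/36*2/5 + 19/90*4/15 + 3/10*2/15 + 11/60*4/15 = 361/1350
  d_3[3] = 11/36*1/5 + 19/90*1/3 + 3/10*1/15 + 11/60*2/15 = 19/108
d_3 = (0=1037/2700, 1=233/1350, 2=361/1350, 3=19/108)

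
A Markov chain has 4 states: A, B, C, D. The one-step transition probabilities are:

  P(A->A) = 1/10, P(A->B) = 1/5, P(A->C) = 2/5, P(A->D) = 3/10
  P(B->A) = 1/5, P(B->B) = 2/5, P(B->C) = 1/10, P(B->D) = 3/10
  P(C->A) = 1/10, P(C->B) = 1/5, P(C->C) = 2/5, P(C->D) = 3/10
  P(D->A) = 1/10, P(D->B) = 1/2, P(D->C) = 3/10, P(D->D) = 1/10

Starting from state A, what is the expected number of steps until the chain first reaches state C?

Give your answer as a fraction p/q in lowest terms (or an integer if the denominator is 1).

Let h_i = expected steps to first reach C from state i.
Boundary: h_C = 0.
First-step equations for the other states:
  h_A = 1 + 1/10*h_A + 1/5*h_B + 2/5*h_C + 3/10*h_D
  h_B = 1 + 1/5*h_A + 2/5*h_B + 1/10*h_C + 3/10*h_D
  h_D = 1 + 1/10*h_A + 1/2*h_B + 3/10*h_C + 1/10*h_D

Substituting h_C = 0 and rearranging gives the linear system (I - Q) h = 1:
  [9/10, -1/5, -3/10] . (h_A, h_B, h_D) = 1
  [-1/5, 3/5, -3/10] . (h_A, h_B, h_D) = 1
  [-1/10, -1/2, 9/10] . (h_A, h_B, h_D) = 1

Solving yields:
  h_A = 320/87
  h_B = 440/87
  h_D = 1130/261

Starting state is A, so the expected hitting time is h_A = 320/87.

Answer: 320/87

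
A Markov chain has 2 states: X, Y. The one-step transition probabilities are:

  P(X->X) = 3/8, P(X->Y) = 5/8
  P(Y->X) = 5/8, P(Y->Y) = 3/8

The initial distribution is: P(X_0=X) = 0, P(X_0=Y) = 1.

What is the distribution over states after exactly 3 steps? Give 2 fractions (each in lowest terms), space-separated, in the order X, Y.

Propagating the distribution step by step (d_{t+1} = d_t * P):
d_0 = (X=0, Y=1)
  d_1[X] = 0*3/8 + 1*5/8 = 5/8
  d_1[Y] = 0*5/8 + 1*3/8 = 3/8
d_1 = (X=5/8, Y=3/8)
  d_2[X] = 5/8*3/8 + 3/8*5/8 = 15/32
  d_2[Y] = 5/8*5/8 + 3/8*3/8 = 17/32
d_2 = (X=15/32, Y=17/32)
  d_3[X] = 15/32*3/8 + 17/32*5/8 = 65/128
  d_3[Y] = 15/32*5/8 + 17/32*3/8 = 63/128
d_3 = (X=65/128, Y=63/128)

Answer: 65/128 63/128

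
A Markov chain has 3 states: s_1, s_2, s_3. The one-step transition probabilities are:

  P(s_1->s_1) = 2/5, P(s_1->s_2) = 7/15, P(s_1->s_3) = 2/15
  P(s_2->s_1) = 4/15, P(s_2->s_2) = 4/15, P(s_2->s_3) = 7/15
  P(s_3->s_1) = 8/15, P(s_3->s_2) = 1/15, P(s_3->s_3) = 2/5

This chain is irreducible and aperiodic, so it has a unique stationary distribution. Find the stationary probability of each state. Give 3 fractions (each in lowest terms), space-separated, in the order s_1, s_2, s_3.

Answer: 23/57 65/228 71/228

Derivation:
The stationary distribution satisfies pi = pi * P, i.e.:
  pi_s_1 = 2/5*pi_s_1 + 4/15*pi_s_2 + 8/15*pi_s_3
  pi_s_2 = 7/15*pi_s_1 + 4/15*pi_s_2 + 1/15*pi_s_3
  pi_s_3 = 2/15*pi_s_1 + 7/15*pi_s_2 + 2/5*pi_s_3
with normalization: pi_s_1 + pi_s_2 + pi_s_3 = 1.

Using the first 2 balance equations plus normalization, the linear system A*pi = b is:
  [-3/5, 4/15, 8/15] . pi = 0
  [7/15, -11/15, 1/15] . pi = 0
  [1, 1, 1] . pi = 1

Solving yields:
  pi_s_1 = 23/57
  pi_s_2 = 65/228
  pi_s_3 = 71/228

Verification (pi * P):
  23/57*2/5 + 65/228*4/15 + 71/228*8/15 = 23/57 = pi_s_1  (ok)
  23/57*7/15 + 65/228*4/15 + 71/228*1/15 = 65/228 = pi_s_2  (ok)
  23/57*2/15 + 65/228*7/15 + 71/228*2/5 = 71/228 = pi_s_3  (ok)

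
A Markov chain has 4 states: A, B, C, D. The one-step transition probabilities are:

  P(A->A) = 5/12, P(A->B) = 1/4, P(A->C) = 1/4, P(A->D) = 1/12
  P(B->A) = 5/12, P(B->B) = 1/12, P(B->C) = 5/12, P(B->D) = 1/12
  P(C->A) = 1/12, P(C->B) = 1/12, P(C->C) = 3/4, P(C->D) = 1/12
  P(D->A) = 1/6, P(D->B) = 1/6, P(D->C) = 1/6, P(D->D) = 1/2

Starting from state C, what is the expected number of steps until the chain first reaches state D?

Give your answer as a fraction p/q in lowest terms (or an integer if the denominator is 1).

Let h_i = expected steps to first reach D from state i.
Boundary: h_D = 0.
First-step equations for the other states:
  h_A = 1 + 5/12*h_A + 1/4*h_B + 1/4*h_C + 1/12*h_D
  h_B = 1 + 5/12*h_A + 1/12*h_B + 5/12*h_C + 1/12*h_D
  h_C = 1 + 1/12*h_A + 1/12*h_B + 3/4*h_C + 1/12*h_D

Substituting h_D = 0 and rearranging gives the linear system (I - Q) h = 1:
  [7/12, -1/4, -1/4] . (h_A, h_B, h_C) = 1
  [-5/12, 11/12, -5/12] . (h_A, h_B, h_C) = 1
  [-1/12, -1/12, 1/4] . (h_A, h_B, h_C) = 1

Solving yields:
  h_A = 12
  h_B = 12
  h_C = 12

Starting state is C, so the expected hitting time is h_C = 12.

Answer: 12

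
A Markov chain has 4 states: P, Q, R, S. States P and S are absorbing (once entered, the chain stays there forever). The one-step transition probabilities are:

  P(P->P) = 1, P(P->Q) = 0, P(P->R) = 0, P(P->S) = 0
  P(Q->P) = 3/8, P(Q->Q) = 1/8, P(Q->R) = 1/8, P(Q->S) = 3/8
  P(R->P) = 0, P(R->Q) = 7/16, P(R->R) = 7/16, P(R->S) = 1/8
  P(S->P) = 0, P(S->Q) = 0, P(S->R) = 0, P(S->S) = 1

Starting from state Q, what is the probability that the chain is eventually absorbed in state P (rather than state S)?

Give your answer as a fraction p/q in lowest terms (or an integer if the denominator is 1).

Let a_i = P(absorbed in P | start in state i).
Boundary conditions: a_P = 1, a_S = 0.
For each transient state i, a_i = sum_j P(i->j) * a_j:
  a_Q = 3/8*a_P + 1/8*a_Q + 1/8*a_R + 3/8*a_S
  a_R = 0*a_P + 7/16*a_Q + 7/16*a_R + 1/8*a_S

Substituting a_P = 1 and a_S = 0, rearrange to (I - Q) a = r where r[i] = P(i -> P):
  [7/8, -1/8] . (a_Q, a_R) = 3/8
  [-7/16, 9/16] . (a_Q, a_R) = 0

Solving yields:
  a_Q = 27/56
  a_R = 3/8

Starting state is Q, so the absorption probability is a_Q = 27/56.

Answer: 27/56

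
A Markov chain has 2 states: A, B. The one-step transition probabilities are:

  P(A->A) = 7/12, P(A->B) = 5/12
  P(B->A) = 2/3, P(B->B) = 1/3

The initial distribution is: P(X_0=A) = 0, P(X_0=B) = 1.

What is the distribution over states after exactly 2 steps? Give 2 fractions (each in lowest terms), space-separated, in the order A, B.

Propagating the distribution step by step (d_{t+1} = d_t * P):
d_0 = (A=0, B=1)
  d_1[A] = 0*7/12 + 1*2/3 = 2/3
  d_1[B] = 0*5/12 + 1*1/3 = 1/3
d_1 = (A=2/3, B=1/3)
  d_2[A] = 2/3*7/12 + 1/3*2/3 = 11/18
  d_2[B] = 2/3*5/12 + 1/3*1/3 = 7/18
d_2 = (A=11/18, B=7/18)

Answer: 11/18 7/18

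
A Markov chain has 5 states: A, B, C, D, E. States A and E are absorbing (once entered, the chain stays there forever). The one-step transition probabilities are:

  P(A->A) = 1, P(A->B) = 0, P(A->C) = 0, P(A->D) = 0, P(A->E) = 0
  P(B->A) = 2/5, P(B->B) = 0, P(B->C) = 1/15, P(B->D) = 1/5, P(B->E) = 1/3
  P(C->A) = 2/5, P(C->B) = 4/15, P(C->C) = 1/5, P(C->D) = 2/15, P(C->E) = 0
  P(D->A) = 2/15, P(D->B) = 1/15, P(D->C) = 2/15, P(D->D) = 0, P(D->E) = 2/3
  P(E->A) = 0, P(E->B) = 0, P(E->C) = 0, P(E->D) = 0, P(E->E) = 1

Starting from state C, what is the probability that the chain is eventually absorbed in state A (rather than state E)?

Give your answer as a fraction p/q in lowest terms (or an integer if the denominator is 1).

Let a_i = P(absorbed in A | start in state i).
Boundary conditions: a_A = 1, a_E = 0.
For each transient state i, a_i = sum_j P(i->j) * a_j:
  a_B = 2/5*a_A + 0*a_B + 1/15*a_C + 1/5*a_D + 1/3*a_E
  a_C = 2/5*a_A + 4/15*a_B + 1/5*a_C + 2/15*a_D + 0*a_E
  a_D = 2/15*a_A + 1/15*a_B + 2/15*a_C + 0*a_D + 2/3*a_E

Substituting a_A = 1 and a_E = 0, rearrange to (I - Q) a = r where r[i] = P(i -> A):
  [1, -1/15, -1/5] . (a_B, a_C, a_D) = 2/5
  [-4/15, 4/5, -2/15] . (a_B, a_C, a_D) = 2/5
  [-1/15, -2/15, 1] . (a_B, a_C, a_D) = 2/15

Solving yields:
  a_B = 629/1259
  a_C = 894/1259
  a_D = 329/1259

Starting state is C, so the absorption probability is a_C = 894/1259.

Answer: 894/1259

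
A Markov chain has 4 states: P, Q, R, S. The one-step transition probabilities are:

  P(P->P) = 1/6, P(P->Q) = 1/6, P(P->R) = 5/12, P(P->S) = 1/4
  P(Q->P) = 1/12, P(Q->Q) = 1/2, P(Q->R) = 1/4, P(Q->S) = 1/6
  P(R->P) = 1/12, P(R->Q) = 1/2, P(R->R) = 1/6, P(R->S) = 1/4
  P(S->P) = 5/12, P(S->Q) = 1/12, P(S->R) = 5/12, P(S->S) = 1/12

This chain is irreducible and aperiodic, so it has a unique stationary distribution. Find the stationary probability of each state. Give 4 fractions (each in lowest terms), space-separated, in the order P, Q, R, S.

Answer: 283/1777 655/1777 505/1777 334/1777

Derivation:
The stationary distribution satisfies pi = pi * P, i.e.:
  pi_P = 1/6*pi_P + 1/12*pi_Q + 1/12*pi_R + 5/12*pi_S
  pi_Q = 1/6*pi_P + 1/2*pi_Q + 1/2*pi_R + 1/12*pi_S
  pi_R = 5/12*pi_P + 1/4*pi_Q + 1/6*pi_R + 5/12*pi_S
  pi_S = 1/4*pi_P + 1/6*pi_Q + 1/4*pi_R + 1/12*pi_S
with normalization: pi_P + pi_Q + pi_R + pi_S = 1.

Using the first 3 balance equations plus normalization, the linear system A*pi = b is:
  [-5/6, 1/12, 1/12, 5/12] . pi = 0
  [1/6, -1/2, 1/2, 1/12] . pi = 0
  [5/12, 1/4, -5/6, 5/12] . pi = 0
  [1, 1, 1, 1] . pi = 1

Solving yields:
  pi_P = 283/1777
  pi_Q = 655/1777
  pi_R = 505/1777
  pi_S = 334/1777

Verification (pi * P):
  283/1777*1/6 + 655/1777*1/12 + 505/1777*1/12 + 334/1777*5/12 = 283/1777 = pi_P  (ok)
  283/1777*1/6 + 655/1777*1/2 + 505/1777*1/2 + 334/1777*1/12 = 655/1777 = pi_Q  (ok)
  283/1777*5/12 + 655/1777*1/4 + 505/1777*1/6 + 334/1777*5/12 = 505/1777 = pi_R  (ok)
  283/1777*1/4 + 655/1777*1/6 + 505/1777*1/4 + 334/1777*1/12 = 334/1777 = pi_S  (ok)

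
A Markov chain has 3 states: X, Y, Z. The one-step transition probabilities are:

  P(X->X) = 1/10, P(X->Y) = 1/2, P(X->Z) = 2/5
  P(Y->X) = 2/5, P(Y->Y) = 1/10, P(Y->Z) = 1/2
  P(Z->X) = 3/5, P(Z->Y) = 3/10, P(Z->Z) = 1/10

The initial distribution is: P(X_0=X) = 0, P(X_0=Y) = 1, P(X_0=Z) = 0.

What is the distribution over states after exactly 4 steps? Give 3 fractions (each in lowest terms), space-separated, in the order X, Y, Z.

Propagating the distribution step by step (d_{t+1} = d_t * P):
d_0 = (X=0, Y=1, Z=0)
  d_1[X] = 0*1/10 + 1*2/5 + 0*3/5 = 2/5
  d_1[Y] = 0*1/2 + 1*1/10 + 0*3/10 = 1/10
  d_1[Z] = 0*2/5 + 1*1/2 + 0*1/10 = 1/2
d_1 = (X=2/5, Y=1/10, Z=1/2)
  d_2[X] = 2/5*1/10 + 1/10*2/5 + 1/2*3/5 = 19/50
  d_2[Y] = 2/5*1/2 + 1/10*1/10 + 1/2*3/10 = 9/25
  d_2[Z] = 2/5*2/5 + 1/10*1/2 + 1/2*1/10 = 13/50
d_2 = (X=19/50, Y=9/25, Z=13/50)
  d_3[X] = 19/50*1/10 + 9/25*2/5 + 13/50*3/5 = 169/500
  d_3[Y] = 19/50*1/2 + 9/25*1/10 + 13/50*3/10 = 38/125
  d_3[Z] = 19/50*2/5 + 9/25*1/2 + 13/50*1/10 = 179/500
d_3 = (X=169/500, Y=38/125, Z=179/500)
  d_4[X] = 169/500*1/10 + 38/125*2/5 + 179/500*3/5 = 1851/5000
  d_4[Y] = 169/500*1/2 + 38/125*1/10 + 179/500*3/10 = 767/2500
  d_4[Z] = 169/500*2/5 + 38/125*1/2 + 179/500*1/10 = 323/1000
d_4 = (X=1851/5000, Y=767/2500, Z=323/1000)

Answer: 1851/5000 767/2500 323/1000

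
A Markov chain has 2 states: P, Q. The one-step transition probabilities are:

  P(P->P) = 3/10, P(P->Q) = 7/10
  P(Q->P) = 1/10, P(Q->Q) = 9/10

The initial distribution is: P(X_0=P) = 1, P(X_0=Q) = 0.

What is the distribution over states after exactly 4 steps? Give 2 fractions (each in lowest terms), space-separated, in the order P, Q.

Propagating the distribution step by step (d_{t+1} = d_t * P):
d_0 = (P=1, Q=0)
  d_1[P] = 1*3/10 + 0*1/10 = 3/10
  d_1[Q] = 1*7/10 + 0*9/10 = 7/10
d_1 = (P=3/10, Q=7/10)
  d_2[P] = 3/10*3/10 + 7/10*1/10 = 4/25
  d_2[Q] = 3/10*7/10 + 7/10*9/10 = 21/25
d_2 = (P=4/25, Q=21/25)
  d_3[P] = 4/25*3/10 + 21/25*1/10 = 33/250
  d_3[Q] = 4/25*7/10 + 21/25*9/10 = 217/250
d_3 = (P=33/250, Q=217/250)
  d_4[P] = 33/250*3/10 + 217/250*1/10 = 79/625
  d_4[Q] = 33/250*7/10 + 217/250*9/10 = 546/625
d_4 = (P=79/625, Q=546/625)

Answer: 79/625 546/625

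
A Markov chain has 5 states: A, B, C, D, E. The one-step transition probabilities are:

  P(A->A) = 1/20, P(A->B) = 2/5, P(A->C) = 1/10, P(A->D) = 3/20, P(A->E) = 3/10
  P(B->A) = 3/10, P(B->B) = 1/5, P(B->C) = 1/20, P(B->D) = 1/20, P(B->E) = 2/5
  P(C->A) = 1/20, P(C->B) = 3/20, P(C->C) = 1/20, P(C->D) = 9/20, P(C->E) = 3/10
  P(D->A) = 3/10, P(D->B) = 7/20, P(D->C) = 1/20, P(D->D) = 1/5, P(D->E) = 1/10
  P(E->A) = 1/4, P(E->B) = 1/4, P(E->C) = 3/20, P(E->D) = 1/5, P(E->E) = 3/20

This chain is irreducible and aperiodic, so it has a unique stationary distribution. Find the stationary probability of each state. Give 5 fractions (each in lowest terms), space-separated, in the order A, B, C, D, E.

Answer: 16037/75451 20854/75451 19505/226353 38357/226353 57818/226353

Derivation:
The stationary distribution satisfies pi = pi * P, i.e.:
  pi_A = 1/20*pi_A + 3/10*pi_B + 1/20*pi_C + 3/10*pi_D + 1/4*pi_E
  pi_B = 2/5*pi_A + 1/5*pi_B + 3/20*pi_C + 7/20*pi_D + 1/4*pi_E
  pi_C = 1/10*pi_A + 1/20*pi_B + 1/20*pi_C + 1/20*pi_D + 3/20*pi_E
  pi_D = 3/20*pi_A + 1/20*pi_B + 9/20*pi_C + 1/5*pi_D + 1/5*pi_E
  pi_E = 3/10*pi_A + 2/5*pi_B + 3/10*pi_C + 1/10*pi_D + 3/20*pi_E
with normalization: pi_A + pi_B + pi_C + pi_D + pi_E = 1.

Using the first 4 balance equations plus normalization, the linear system A*pi = b is:
  [-19/20, 3/10, 1/20, 3/10, 1/4] . pi = 0
  [2/5, -4/5, 3/20, 7/20, 1/4] . pi = 0
  [1/10, 1/20, -19/20, 1/20, 3/20] . pi = 0
  [3/20, 1/20, 9/20, -4/5, 1/5] . pi = 0
  [1, 1, 1, 1, 1] . pi = 1

Solving yields:
  pi_A = 16037/75451
  pi_B = 20854/75451
  pi_C = 19505/226353
  pi_D = 38357/226353
  pi_E = 57818/226353

Verification (pi * P):
  16037/75451*1/20 + 20854/75451*3/10 + 19505/226353*1/20 + 38357/226353*3/10 + 57818/226353*1/4 = 16037/75451 = pi_A  (ok)
  16037/75451*2/5 + 20854/75451*1/5 + 19505/226353*3/20 + 38357/226353*7/20 + 57818/226353*1/4 = 20854/75451 = pi_B  (ok)
  16037/75451*1/10 + 20854/75451*1/20 + 19505/226353*1/20 + 38357/226353*1/20 + 57818/226353*3/20 = 19505/226353 = pi_C  (ok)
  16037/75451*3/20 + 20854/75451*1/20 + 19505/226353*9/20 + 38357/226353*1/5 + 57818/226353*1/5 = 38357/226353 = pi_D  (ok)
  16037/75451*3/10 + 20854/75451*2/5 + 19505/226353*3/10 + 38357/226353*1/10 + 57818/226353*3/20 = 57818/226353 = pi_E  (ok)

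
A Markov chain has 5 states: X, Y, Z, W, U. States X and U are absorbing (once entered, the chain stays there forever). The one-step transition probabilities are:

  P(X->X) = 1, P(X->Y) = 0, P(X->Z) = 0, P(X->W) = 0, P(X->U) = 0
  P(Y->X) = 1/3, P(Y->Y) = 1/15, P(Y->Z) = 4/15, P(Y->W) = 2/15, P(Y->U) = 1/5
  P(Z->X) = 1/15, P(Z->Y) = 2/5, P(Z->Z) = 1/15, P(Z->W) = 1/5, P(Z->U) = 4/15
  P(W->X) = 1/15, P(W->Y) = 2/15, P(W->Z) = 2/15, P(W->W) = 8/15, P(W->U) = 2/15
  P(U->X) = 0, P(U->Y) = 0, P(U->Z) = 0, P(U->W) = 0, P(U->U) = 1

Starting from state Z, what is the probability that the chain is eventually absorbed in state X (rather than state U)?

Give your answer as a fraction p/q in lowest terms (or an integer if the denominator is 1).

Answer: 97/254

Derivation:
Let a_i = P(absorbed in X | start in state i).
Boundary conditions: a_X = 1, a_U = 0.
For each transient state i, a_i = sum_j P(i->j) * a_j:
  a_Y = 1/3*a_X + 1/15*a_Y + 4/15*a_Z + 2/15*a_W + 1/5*a_U
  a_Z = 1/15*a_X + 2/5*a_Y + 1/15*a_Z + 1/5*a_W + 4/15*a_U
  a_W = 1/15*a_X + 2/15*a_Y + 2/15*a_Z + 8/15*a_W + 2/15*a_U

Substituting a_X = 1 and a_U = 0, rearrange to (I - Q) a = r where r[i] = P(i -> X):
  [14/15, -4/15, -2/15] . (a_Y, a_Z, a_W) = 1/3
  [-2/5, 14/15, -1/5] . (a_Y, a_Z, a_W) = 1/15
  [-2/15, -2/15, 7/15] . (a_Y, a_Z, a_W) = 1/15

Solving yields:
  a_Y = 133/254
  a_Z = 97/254
  a_W = 51/127

Starting state is Z, so the absorption probability is a_Z = 97/254.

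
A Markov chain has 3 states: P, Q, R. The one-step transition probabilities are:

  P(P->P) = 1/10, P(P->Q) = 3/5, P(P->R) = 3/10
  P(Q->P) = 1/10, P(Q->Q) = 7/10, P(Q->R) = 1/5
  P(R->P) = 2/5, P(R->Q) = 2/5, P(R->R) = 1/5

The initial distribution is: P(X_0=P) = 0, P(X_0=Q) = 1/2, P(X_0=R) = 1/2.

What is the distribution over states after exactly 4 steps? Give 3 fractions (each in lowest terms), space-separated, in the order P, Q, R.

Propagating the distribution step by step (d_{t+1} = d_t * P):
d_0 = (P=0, Q=1/2, R=1/2)
  d_1[P] = 0*1/10 + 1/2*1/10 + 1/2*2/5 = 1/4
  d_1[Q] = 0*3/5 + 1/2*7/10 + 1/2*2/5 = 11/20
  d_1[R] = 0*3/10 + 1/2*1/5 + 1/2*1/5 = 1/5
d_1 = (P=1/4, Q=11/20, R=1/5)
  d_2[P] = 1/4*1/10 + 11/20*1/10 + 1/5*2/5 = 4/25
  d_2[Q] = 1/4*3/5 + 11/20*7/10 + 1/5*2/5 = 123/200
  d_2[R] = 1/4*3/10 + 11/20*1/5 + 1/5*1/5 = 9/40
d_2 = (P=4/25, Q=123/200, R=9/40)
  d_3[P] = 4/25*1/10 + 123/200*1/10 + 9/40*2/5 = 67/400
  d_3[Q] = 4/25*3/5 + 123/200*7/10 + 9/40*2/5 = 1233/2000
  d_3[R] = 4/25*3/10 + 123/200*1/5 + 9/40*1/5 = 27/125
d_3 = (P=67/400, Q=1233/2000, R=27/125)
  d_4[P] = 67/400*1/10 + 1233/2000*1/10 + 27/125*2/5 = 103/625
  d_4[Q] = 67/400*3/5 + 1233/2000*7/10 + 27/125*2/5 = 12369/20000
  d_4[R] = 67/400*3/10 + 1233/2000*1/5 + 27/125*1/5 = 867/4000
d_4 = (P=103/625, Q=12369/20000, R=867/4000)

Answer: 103/625 12369/20000 867/4000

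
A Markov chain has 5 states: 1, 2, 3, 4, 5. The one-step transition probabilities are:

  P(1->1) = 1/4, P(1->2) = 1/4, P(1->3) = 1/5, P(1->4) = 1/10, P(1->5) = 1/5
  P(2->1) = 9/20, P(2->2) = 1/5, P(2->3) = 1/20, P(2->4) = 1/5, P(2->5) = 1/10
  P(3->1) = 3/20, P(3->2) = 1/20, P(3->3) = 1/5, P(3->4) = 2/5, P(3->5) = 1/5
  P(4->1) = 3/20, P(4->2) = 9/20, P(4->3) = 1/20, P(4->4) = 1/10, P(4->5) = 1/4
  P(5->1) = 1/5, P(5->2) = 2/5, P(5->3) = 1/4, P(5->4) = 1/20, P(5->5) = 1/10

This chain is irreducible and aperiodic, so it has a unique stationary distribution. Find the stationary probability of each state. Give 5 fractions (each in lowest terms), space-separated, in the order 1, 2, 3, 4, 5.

The stationary distribution satisfies pi = pi * P, i.e.:
  pi_1 = 1/4*pi_1 + 9/20*pi_2 + 3/20*pi_3 + 3/20*pi_4 + 1/5*pi_5
  pi_2 = 1/4*pi_1 + 1/5*pi_2 + 1/20*pi_3 + 9/20*pi_4 + 2/5*pi_5
  pi_3 = 1/5*pi_1 + 1/20*pi_2 + 1/5*pi_3 + 1/20*pi_4 + 1/4*pi_5
  pi_4 = 1/10*pi_1 + 1/5*pi_2 + 2/5*pi_3 + 1/10*pi_4 + 1/20*pi_5
  pi_5 = 1/5*pi_1 + 1/10*pi_2 + 1/5*pi_3 + 1/4*pi_4 + 1/10*pi_5
with normalization: pi_1 + pi_2 + pi_3 + pi_4 + pi_5 = 1.

Using the first 4 balance equations plus normalization, the linear system A*pi = b is:
  [-3/4, 9/20, 3/20, 3/20, 1/5] . pi = 0
  [1/4, -4/5, 1/20, 9/20, 2/5] . pi = 0
  [1/5, 1/20, -4/5, 1/20, 1/4] . pi = 0
  [1/10, 1/5, 2/5, -9/10, 1/20] . pi = 0
  [1, 1, 1, 1, 1] . pi = 1

Solving yields:
  pi_1 = 49611/187808
  pi_2 = 24881/93904
  pi_3 = 27097/187808
  pi_4 = 948/5869
  pi_5 = 15501/93904

Verification (pi * P):
  49611/187808*1/4 + 24881/93904*9/20 + 27097/187808*3/20 + 948/5869*3/20 + 15501/93904*1/5 = 49611/187808 = pi_1  (ok)
  49611/187808*1/4 + 24881/93904*1/5 + 27097/187808*1/20 + 948/5869*9/20 + 15501/93904*2/5 = 24881/93904 = pi_2  (ok)
  49611/187808*1/5 + 24881/93904*1/20 + 27097/187808*1/5 + 948/5869*1/20 + 15501/93904*1/4 = 27097/187808 = pi_3  (ok)
  49611/187808*1/10 + 24881/93904*1/5 + 27097/187808*2/5 + 948/5869*1/10 + 15501/93904*1/20 = 948/5869 = pi_4  (ok)
  49611/187808*1/5 + 24881/93904*1/10 + 27097/187808*1/5 + 948/5869*1/4 + 15501/93904*1/10 = 15501/93904 = pi_5  (ok)

Answer: 49611/187808 24881/93904 27097/187808 948/5869 15501/93904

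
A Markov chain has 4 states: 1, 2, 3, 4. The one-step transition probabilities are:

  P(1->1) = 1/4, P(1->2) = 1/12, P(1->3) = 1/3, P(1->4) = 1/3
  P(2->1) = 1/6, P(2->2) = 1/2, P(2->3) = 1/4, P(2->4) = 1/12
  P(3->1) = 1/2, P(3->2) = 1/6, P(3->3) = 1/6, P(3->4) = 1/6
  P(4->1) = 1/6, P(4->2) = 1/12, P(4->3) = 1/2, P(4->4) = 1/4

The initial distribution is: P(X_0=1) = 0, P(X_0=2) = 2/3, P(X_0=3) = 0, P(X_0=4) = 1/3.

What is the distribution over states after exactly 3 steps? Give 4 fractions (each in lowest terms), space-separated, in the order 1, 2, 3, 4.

Propagating the distribution step by step (d_{t+1} = d_t * P):
d_0 = (1=0, 2=2/3, 3=0, 4=1/3)
  d_1[1] = 0*1/4 + 2/3*1/6 + 0*1/2 + 1/3*1/6 = 1/6
  d_1[2] = 0*1/12 + 2/3*1/2 + 0*1/6 + 1/3*1/12 = 13/36
  d_1[3] = 0*1/3 + 2/3*1/4 + 0*1/6 + 1/3*1/2 = 1/3
  d_1[4] = 0*1/3 + 2/3*1/12 + 0*1/6 + 1/3*1/4 = 5/36
d_1 = (1=1/6, 2=13/36, 3=1/3, 4=5/36)
  d_2[1] = 1/6*1/4 + 13/36*1/6 + 1/3*1/2 + 5/36*1/6 = 7/24
  d_2[2] = 1/6*1/12 + 13/36*1/2 + 1/3*1/6 + 5/36*1/12 = 113/432
  d_2[3] = 1/6*1/3 + 13/36*1/4 + 1/3*1/6 + 5/36*1/2 = 13/48
  d_2[4] = 1/6*1/3 + 13/36*1/12 + 1/3*1/6 + 5/36*1/4 = 19/108
d_2 = (1=7/24, 2=113/432, 3=13/48, 4=19/108)
  d_3[1] = 7/24*1/4 + 113/432*1/6 + 13/48*1/2 + 19/108*1/6 = 9/32
  d_3[2] = 7/24*1/12 + 113/432*1/2 + 13/48*1/6 + 19/108*1/12 = 557/2592
  d_3[3] = 7/24*1/3 + 113/432*1/4 + 13/48*1/6 + 19/108*1/2 = 511/1728
  d_3[4] = 7/24*1/3 + 113/432*1/12 + 13/48*1/6 + 19/108*1/4 = 1079/5184
d_3 = (1=9/32, 2=557/2592, 3=511/1728, 4=1079/5184)

Answer: 9/32 557/2592 511/1728 1079/5184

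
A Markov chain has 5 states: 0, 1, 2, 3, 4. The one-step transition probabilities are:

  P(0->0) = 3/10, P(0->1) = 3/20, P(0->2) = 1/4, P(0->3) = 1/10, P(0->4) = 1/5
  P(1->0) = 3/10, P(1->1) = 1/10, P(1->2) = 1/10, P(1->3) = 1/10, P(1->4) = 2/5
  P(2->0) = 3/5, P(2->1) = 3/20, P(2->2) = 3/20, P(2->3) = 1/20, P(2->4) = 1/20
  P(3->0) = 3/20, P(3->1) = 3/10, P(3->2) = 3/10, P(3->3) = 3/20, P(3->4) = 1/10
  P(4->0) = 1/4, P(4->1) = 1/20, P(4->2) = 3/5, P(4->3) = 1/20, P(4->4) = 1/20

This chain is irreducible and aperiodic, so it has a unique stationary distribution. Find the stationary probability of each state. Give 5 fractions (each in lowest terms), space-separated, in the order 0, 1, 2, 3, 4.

Answer: 76422/213325 1193/8533 55868/213325 17754/213325 33456/213325

Derivation:
The stationary distribution satisfies pi = pi * P, i.e.:
  pi_0 = 3/10*pi_0 + 3/10*pi_1 + 3/5*pi_2 + 3/20*pi_3 + 1/4*pi_4
  pi_1 = 3/20*pi_0 + 1/10*pi_1 + 3/20*pi_2 + 3/10*pi_3 + 1/20*pi_4
  pi_2 = 1/4*pi_0 + 1/10*pi_1 + 3/20*pi_2 + 3/10*pi_3 + 3/5*pi_4
  pi_3 = 1/10*pi_0 + 1/10*pi_1 + 1/20*pi_2 + 3/20*pi_3 + 1/20*pi_4
  pi_4 = 1/5*pi_0 + 2/5*pi_1 + 1/20*pi_2 + 1/10*pi_3 + 1/20*pi_4
with normalization: pi_0 + pi_1 + pi_2 + pi_3 + pi_4 = 1.

Using the first 4 balance equations plus normalization, the linear system A*pi = b is:
  [-7/10, 3/10, 3/5, 3/20, 1/4] . pi = 0
  [3/20, -9/10, 3/20, 3/10, 1/20] . pi = 0
  [1/4, 1/10, -17/20, 3/10, 3/5] . pi = 0
  [1/10, 1/10, 1/20, -17/20, 1/20] . pi = 0
  [1, 1, 1, 1, 1] . pi = 1

Solving yields:
  pi_0 = 76422/213325
  pi_1 = 1193/8533
  pi_2 = 55868/213325
  pi_3 = 17754/213325
  pi_4 = 33456/213325

Verification (pi * P):
  76422/213325*3/10 + 1193/8533*3/10 + 55868/213325*3/5 + 17754/213325*3/20 + 33456/213325*1/4 = 76422/213325 = pi_0  (ok)
  76422/213325*3/20 + 1193/8533*1/10 + 55868/213325*3/20 + 17754/213325*3/10 + 33456/213325*1/20 = 1193/8533 = pi_1  (ok)
  76422/213325*1/4 + 1193/8533*1/10 + 55868/213325*3/20 + 17754/213325*3/10 + 33456/213325*3/5 = 55868/213325 = pi_2  (ok)
  76422/213325*1/10 + 1193/8533*1/10 + 55868/213325*1/20 + 17754/213325*3/20 + 33456/213325*1/20 = 17754/213325 = pi_3  (ok)
  76422/213325*1/5 + 1193/8533*2/5 + 55868/213325*1/20 + 17754/213325*1/10 + 33456/213325*1/20 = 33456/213325 = pi_4  (ok)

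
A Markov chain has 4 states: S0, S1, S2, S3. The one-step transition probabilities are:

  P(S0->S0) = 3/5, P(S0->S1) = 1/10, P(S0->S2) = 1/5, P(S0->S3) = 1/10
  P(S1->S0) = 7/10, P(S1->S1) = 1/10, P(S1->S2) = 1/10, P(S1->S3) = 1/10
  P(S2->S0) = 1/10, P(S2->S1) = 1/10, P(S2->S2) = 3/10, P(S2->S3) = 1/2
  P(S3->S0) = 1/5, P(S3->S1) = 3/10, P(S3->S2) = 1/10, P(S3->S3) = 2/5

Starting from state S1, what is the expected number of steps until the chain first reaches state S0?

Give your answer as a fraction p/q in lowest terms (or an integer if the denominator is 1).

Let h_i = expected steps to first reach S0 from state i.
Boundary: h_S0 = 0.
First-step equations for the other states:
  h_S1 = 1 + 7/10*h_S0 + 1/10*h_S1 + 1/10*h_S2 + 1/10*h_S3
  h_S2 = 1 + 1/10*h_S0 + 1/10*h_S1 + 3/10*h_S2 + 1/2*h_S3
  h_S3 = 1 + 1/5*h_S0 + 3/10*h_S1 + 1/10*h_S2 + 2/5*h_S3

Substituting h_S0 = 0 and rearranging gives the linear system (I - Q) h = 1:
  [9/10, -1/10, -1/10] . (h_S1, h_S2, h_S3) = 1
  [-1/10, 7/10, -1/2] . (h_S1, h_S2, h_S3) = 1
  [-3/10, -1/10, 3/5] . (h_S1, h_S2, h_S3) = 1

Solving yields:
  h_S1 = 56/29
  h_S2 = 118/29
  h_S3 = 96/29

Starting state is S1, so the expected hitting time is h_S1 = 56/29.

Answer: 56/29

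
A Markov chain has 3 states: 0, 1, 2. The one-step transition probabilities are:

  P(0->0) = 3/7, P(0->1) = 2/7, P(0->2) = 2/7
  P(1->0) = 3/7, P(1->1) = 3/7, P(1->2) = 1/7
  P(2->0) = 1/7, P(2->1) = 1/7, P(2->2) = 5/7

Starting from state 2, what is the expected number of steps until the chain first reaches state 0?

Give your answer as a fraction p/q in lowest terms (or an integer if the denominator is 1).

Answer: 5

Derivation:
Let h_i = expected steps to first reach 0 from state i.
Boundary: h_0 = 0.
First-step equations for the other states:
  h_1 = 1 + 3/7*h_0 + 3/7*h_1 + 1/7*h_2
  h_2 = 1 + 1/7*h_0 + 1/7*h_1 + 5/7*h_2

Substituting h_0 = 0 and rearranging gives the linear system (I - Q) h = 1:
  [4/7, -1/7] . (h_1, h_2) = 1
  [-1/7, 2/7] . (h_1, h_2) = 1

Solving yields:
  h_1 = 3
  h_2 = 5

Starting state is 2, so the expected hitting time is h_2 = 5.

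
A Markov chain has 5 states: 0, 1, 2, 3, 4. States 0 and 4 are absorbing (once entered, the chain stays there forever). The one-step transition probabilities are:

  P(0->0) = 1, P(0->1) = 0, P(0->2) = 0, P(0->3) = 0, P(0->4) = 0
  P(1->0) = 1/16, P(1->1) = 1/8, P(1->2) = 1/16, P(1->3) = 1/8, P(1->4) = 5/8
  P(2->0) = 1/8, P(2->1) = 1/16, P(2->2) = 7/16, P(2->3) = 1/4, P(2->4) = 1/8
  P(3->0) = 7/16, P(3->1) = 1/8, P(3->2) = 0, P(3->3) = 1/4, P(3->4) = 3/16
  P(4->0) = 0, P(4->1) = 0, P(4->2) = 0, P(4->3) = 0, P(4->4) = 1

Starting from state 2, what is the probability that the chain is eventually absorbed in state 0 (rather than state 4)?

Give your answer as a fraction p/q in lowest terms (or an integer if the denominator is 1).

Let a_i = P(absorbed in 0 | start in state i).
Boundary conditions: a_0 = 1, a_4 = 0.
For each transient state i, a_i = sum_j P(i->j) * a_j:
  a_1 = 1/16*a_0 + 1/8*a_1 + 1/16*a_2 + 1/8*a_3 + 5/8*a_4
  a_2 = 1/8*a_0 + 1/16*a_1 + 7/16*a_2 + 1/4*a_3 + 1/8*a_4
  a_3 = 7/16*a_0 + 1/8*a_1 + 0*a_2 + 1/4*a_3 + 3/16*a_4

Substituting a_0 = 1 and a_4 = 0, rearrange to (I - Q) a = r where r[i] = P(i -> 0):
  [7/8, -1/16, -1/8] . (a_1, a_2, a_3) = 1/16
  [-1/16, 9/16, -1/4] . (a_1, a_2, a_3) = 1/8
  [-1/8, 0, 3/4] . (a_1, a_2, a_3) = 7/16

Solving yields:
  a_1 = 11/56
  a_2 = 29/56
  a_3 = 69/112

Starting state is 2, so the absorption probability is a_2 = 29/56.

Answer: 29/56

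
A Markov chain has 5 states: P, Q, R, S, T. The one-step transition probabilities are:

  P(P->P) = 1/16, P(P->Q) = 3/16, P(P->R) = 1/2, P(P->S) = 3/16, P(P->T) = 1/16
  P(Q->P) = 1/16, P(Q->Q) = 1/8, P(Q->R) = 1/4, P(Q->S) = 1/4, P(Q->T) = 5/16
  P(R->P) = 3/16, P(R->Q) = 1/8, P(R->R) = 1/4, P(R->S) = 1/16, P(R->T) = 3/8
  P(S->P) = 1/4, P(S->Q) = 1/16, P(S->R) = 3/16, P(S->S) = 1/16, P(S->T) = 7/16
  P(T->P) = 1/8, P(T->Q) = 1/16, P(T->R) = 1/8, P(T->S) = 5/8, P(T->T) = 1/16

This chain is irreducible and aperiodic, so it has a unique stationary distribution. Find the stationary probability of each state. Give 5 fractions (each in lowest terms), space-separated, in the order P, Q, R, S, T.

Answer: 14599/94437 3254/31479 22795/94437 23138/94437 3449/13491

Derivation:
The stationary distribution satisfies pi = pi * P, i.e.:
  pi_P = 1/16*pi_P + 1/16*pi_Q + 3/16*pi_R + 1/4*pi_S + 1/8*pi_T
  pi_Q = 3/16*pi_P + 1/8*pi_Q + 1/8*pi_R + 1/16*pi_S + 1/16*pi_T
  pi_R = 1/2*pi_P + 1/4*pi_Q + 1/4*pi_R + 3/16*pi_S + 1/8*pi_T
  pi_S = 3/16*pi_P + 1/4*pi_Q + 1/16*pi_R + 1/16*pi_S + 5/8*pi_T
  pi_T = 1/16*pi_P + 5/16*pi_Q + 3/8*pi_R + 7/16*pi_S + 1/16*pi_T
with normalization: pi_P + pi_Q + pi_R + pi_S + pi_T = 1.

Using the first 4 balance equations plus normalization, the linear system A*pi = b is:
  [-15/16, 1/16, 3/16, 1/4, 1/8] . pi = 0
  [3/16, -7/8, 1/8, 1/16, 1/16] . pi = 0
  [1/2, 1/4, -3/4, 3/16, 1/8] . pi = 0
  [3/16, 1/4, 1/16, -15/16, 5/8] . pi = 0
  [1, 1, 1, 1, 1] . pi = 1

Solving yields:
  pi_P = 14599/94437
  pi_Q = 3254/31479
  pi_R = 22795/94437
  pi_S = 23138/94437
  pi_T = 3449/13491

Verification (pi * P):
  14599/94437*1/16 + 3254/31479*1/16 + 22795/94437*3/16 + 23138/94437*1/4 + 3449/13491*1/8 = 14599/94437 = pi_P  (ok)
  14599/94437*3/16 + 3254/31479*1/8 + 22795/94437*1/8 + 23138/94437*1/16 + 3449/13491*1/16 = 3254/31479 = pi_Q  (ok)
  14599/94437*1/2 + 3254/31479*1/4 + 22795/94437*1/4 + 23138/94437*3/16 + 3449/13491*1/8 = 22795/94437 = pi_R  (ok)
  14599/94437*3/16 + 3254/31479*1/4 + 22795/94437*1/16 + 23138/94437*1/16 + 3449/13491*5/8 = 23138/94437 = pi_S  (ok)
  14599/94437*1/16 + 3254/31479*5/16 + 22795/94437*3/8 + 23138/94437*7/16 + 3449/13491*1/16 = 3449/13491 = pi_T  (ok)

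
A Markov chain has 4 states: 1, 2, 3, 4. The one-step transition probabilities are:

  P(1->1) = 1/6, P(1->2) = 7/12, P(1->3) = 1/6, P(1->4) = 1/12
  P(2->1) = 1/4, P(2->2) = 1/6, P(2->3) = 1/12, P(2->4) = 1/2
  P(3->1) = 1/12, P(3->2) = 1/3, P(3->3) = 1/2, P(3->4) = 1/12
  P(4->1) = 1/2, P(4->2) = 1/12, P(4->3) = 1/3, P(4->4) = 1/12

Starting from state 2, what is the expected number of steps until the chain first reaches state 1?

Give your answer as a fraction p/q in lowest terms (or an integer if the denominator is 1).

Let h_i = expected steps to first reach 1 from state i.
Boundary: h_1 = 0.
First-step equations for the other states:
  h_2 = 1 + 1/4*h_1 + 1/6*h_2 + 1/12*h_3 + 1/2*h_4
  h_3 = 1 + 1/12*h_1 + 1/3*h_2 + 1/2*h_3 + 1/12*h_4
  h_4 = 1 + 1/2*h_1 + 1/12*h_2 + 1/3*h_3 + 1/12*h_4

Substituting h_1 = 0 and rearranging gives the linear system (I - Q) h = 1:
  [5/6, -1/12, -1/2] . (h_2, h_3, h_4) = 1
  [-1/3, 1/2, -1/12] . (h_2, h_3, h_4) = 1
  [-1/12, -1/3, 11/12] . (h_2, h_3, h_4) = 1

Solving yields:
  h_2 = 1608/443
  h_3 = 2196/443
  h_4 = 1428/443

Starting state is 2, so the expected hitting time is h_2 = 1608/443.

Answer: 1608/443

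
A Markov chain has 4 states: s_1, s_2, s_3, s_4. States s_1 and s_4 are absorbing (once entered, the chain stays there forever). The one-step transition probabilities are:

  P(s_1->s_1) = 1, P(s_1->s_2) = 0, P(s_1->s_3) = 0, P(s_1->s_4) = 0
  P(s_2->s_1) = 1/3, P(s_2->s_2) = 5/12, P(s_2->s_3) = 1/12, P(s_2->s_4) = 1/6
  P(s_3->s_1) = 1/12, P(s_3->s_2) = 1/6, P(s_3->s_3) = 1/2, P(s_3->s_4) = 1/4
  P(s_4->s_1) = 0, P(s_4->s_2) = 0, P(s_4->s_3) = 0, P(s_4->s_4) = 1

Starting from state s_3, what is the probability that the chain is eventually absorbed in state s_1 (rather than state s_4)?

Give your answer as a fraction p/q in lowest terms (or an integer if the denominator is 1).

Let a_i = P(absorbed in s_1 | start in state i).
Boundary conditions: a_s_1 = 1, a_s_4 = 0.
For each transient state i, a_i = sum_j P(i->j) * a_j:
  a_s_2 = 1/3*a_s_1 + 5/12*a_s_2 + 1/12*a_s_3 + 1/6*a_s_4
  a_s_3 = 1/12*a_s_1 + 1/6*a_s_2 + 1/2*a_s_3 + 1/4*a_s_4

Substituting a_s_1 = 1 and a_s_4 = 0, rearrange to (I - Q) a = r where r[i] = P(i -> s_1):
  [7/12, -1/12] . (a_s_2, a_s_3) = 1/3
  [-1/6, 1/2] . (a_s_2, a_s_3) = 1/12

Solving yields:
  a_s_2 = 5/8
  a_s_3 = 3/8

Starting state is s_3, so the absorption probability is a_s_3 = 3/8.

Answer: 3/8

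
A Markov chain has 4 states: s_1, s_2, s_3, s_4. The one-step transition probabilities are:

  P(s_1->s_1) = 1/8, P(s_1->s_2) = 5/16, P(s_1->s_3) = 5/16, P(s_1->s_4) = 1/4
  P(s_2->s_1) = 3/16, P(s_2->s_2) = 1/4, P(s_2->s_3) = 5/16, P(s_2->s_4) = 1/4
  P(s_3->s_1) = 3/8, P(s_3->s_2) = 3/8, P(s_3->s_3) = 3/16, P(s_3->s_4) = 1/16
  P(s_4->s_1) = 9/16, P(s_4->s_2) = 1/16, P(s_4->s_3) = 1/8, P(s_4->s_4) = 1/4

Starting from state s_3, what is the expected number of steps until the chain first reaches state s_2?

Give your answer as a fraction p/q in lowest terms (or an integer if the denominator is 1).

Let h_i = expected steps to first reach s_2 from state i.
Boundary: h_s_2 = 0.
First-step equations for the other states:
  h_s_1 = 1 + 1/8*h_s_1 + 5/16*h_s_2 + 5/16*h_s_3 + 1/4*h_s_4
  h_s_3 = 1 + 3/8*h_s_1 + 3/8*h_s_2 + 3/16*h_s_3 + 1/16*h_s_4
  h_s_4 = 1 + 9/16*h_s_1 + 1/16*h_s_2 + 1/8*h_s_3 + 1/4*h_s_4

Substituting h_s_2 = 0 and rearranging gives the linear system (I - Q) h = 1:
  [7/8, -5/16, -1/4] . (h_s_1, h_s_3, h_s_4) = 1
  [-3/8, 13/16, -1/16] . (h_s_1, h_s_3, h_s_4) = 1
  [-9/16, -1/8, 3/4] . (h_s_1, h_s_3, h_s_4) = 1

Solving yields:
  h_s_1 = 4464/1235
  h_s_3 = 4016/1235
  h_s_4 = 5664/1235

Starting state is s_3, so the expected hitting time is h_s_3 = 4016/1235.

Answer: 4016/1235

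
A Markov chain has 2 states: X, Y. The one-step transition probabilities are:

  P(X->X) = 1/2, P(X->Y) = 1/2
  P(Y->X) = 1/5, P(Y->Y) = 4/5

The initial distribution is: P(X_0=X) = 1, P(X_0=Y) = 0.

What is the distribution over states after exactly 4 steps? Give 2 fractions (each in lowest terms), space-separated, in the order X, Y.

Propagating the distribution step by step (d_{t+1} = d_t * P):
d_0 = (X=1, Y=0)
  d_1[X] = 1*1/2 + 0*1/5 = 1/2
  d_1[Y] = 1*1/2 + 0*4/5 = 1/2
d_1 = (X=1/2, Y=1/2)
  d_2[X] = 1/2*1/2 + 1/2*1/5 = 7/20
  d_2[Y] = 1/2*1/2 + 1/2*4/5 = 13/20
d_2 = (X=7/20, Y=13/20)
  d_3[X] = 7/20*1/2 + 13/20*1/5 = 61/200
  d_3[Y] = 7/20*1/2 + 13/20*4/5 = 139/200
d_3 = (X=61/200, Y=139/200)
  d_4[X] = 61/200*1/2 + 139/200*1/5 = 583/2000
  d_4[Y] = 61/200*1/2 + 139/200*4/5 = 1417/2000
d_4 = (X=583/2000, Y=1417/2000)

Answer: 583/2000 1417/2000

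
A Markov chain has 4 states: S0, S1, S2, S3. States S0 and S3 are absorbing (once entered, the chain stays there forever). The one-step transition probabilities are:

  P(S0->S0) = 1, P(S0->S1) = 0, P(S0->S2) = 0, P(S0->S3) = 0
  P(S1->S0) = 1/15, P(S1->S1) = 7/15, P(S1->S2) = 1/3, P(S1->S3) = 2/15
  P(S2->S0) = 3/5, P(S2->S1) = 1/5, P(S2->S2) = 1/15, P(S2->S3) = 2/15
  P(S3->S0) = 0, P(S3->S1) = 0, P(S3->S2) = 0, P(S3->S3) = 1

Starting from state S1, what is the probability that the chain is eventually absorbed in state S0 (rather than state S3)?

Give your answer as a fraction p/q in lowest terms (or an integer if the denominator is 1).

Answer: 59/97

Derivation:
Let a_i = P(absorbed in S0 | start in state i).
Boundary conditions: a_S0 = 1, a_S3 = 0.
For each transient state i, a_i = sum_j P(i->j) * a_j:
  a_S1 = 1/15*a_S0 + 7/15*a_S1 + 1/3*a_S2 + 2/15*a_S3
  a_S2 = 3/5*a_S0 + 1/5*a_S1 + 1/15*a_S2 + 2/15*a_S3

Substituting a_S0 = 1 and a_S3 = 0, rearrange to (I - Q) a = r where r[i] = P(i -> S0):
  [8/15, -1/3] . (a_S1, a_S2) = 1/15
  [-1/5, 14/15] . (a_S1, a_S2) = 3/5

Solving yields:
  a_S1 = 59/97
  a_S2 = 75/97

Starting state is S1, so the absorption probability is a_S1 = 59/97.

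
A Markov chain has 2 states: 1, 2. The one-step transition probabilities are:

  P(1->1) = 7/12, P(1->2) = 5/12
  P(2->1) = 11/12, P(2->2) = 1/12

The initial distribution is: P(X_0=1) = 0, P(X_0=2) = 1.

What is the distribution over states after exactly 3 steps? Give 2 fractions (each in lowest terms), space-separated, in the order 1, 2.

Answer: 77/108 31/108

Derivation:
Propagating the distribution step by step (d_{t+1} = d_t * P):
d_0 = (1=0, 2=1)
  d_1[1] = 0*7/12 + 1*11/12 = 11/12
  d_1[2] = 0*5/12 + 1*1/12 = 1/12
d_1 = (1=11/12, 2=1/12)
  d_2[1] = 11/12*7/12 + 1/12*11/12 = 11/18
  d_2[2] = 11/12*5/12 + 1/12*1/12 = 7/18
d_2 = (1=11/18, 2=7/18)
  d_3[1] = 11/18*7/12 + 7/18*11/12 = 77/108
  d_3[2] = 11/18*5/12 + 7/18*1/12 = 31/108
d_3 = (1=77/108, 2=31/108)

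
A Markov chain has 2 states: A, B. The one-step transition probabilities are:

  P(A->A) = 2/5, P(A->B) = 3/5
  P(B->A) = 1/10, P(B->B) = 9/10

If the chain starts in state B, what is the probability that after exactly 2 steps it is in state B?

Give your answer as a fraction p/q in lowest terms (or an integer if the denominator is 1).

Answer: 87/100

Derivation:
Computing P^2 by repeated multiplication:
P^1 =
  A: [2/5, 3/5]
  B: [1/10, 9/10]
P^2 =
  A: [11/50, 39/50]
  B: [13/100, 87/100]

(P^2)[B -> B] = 87/100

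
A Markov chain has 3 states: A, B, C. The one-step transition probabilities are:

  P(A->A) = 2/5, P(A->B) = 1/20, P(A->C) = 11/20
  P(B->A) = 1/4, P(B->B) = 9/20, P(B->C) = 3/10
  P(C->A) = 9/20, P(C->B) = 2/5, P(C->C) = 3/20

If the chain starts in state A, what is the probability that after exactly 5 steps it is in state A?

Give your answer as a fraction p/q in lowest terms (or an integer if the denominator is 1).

Answer: 299837/800000

Derivation:
Computing P^5 by repeated multiplication:
P^1 =
  A: [2/5, 1/20, 11/20]
  B: [1/4, 9/20, 3/10]
  C: [9/20, 2/5, 3/20]
P^2 =
  A: [21/50, 21/80, 127/400]
  B: [139/400, 67/200, 127/400]
  C: [139/400, 21/80, 39/100]
P^3 =
  A: [753/2000, 2129/8000, 2859/8000]
  B: [117/320, 2361/8000, 1357/4000]
  C: [3041/8000, 583/2000, 2627/8000]
P^4 =
  A: [7559/20000, 9009/32000, 54483/160000]
  B: [59631/160000, 22943/80000, 54483/160000]
  C: [59631/160000, 9009/32000, 13831/40000]
P^5 =
  A: [299837/800000, 901741/3200000, 1098911/3200000]
  B: [47873/128000, 908469/3200000, 547353/1600000]
  C: [1200189/3200000, 226907/800000, 1092183/3200000]

(P^5)[A -> A] = 299837/800000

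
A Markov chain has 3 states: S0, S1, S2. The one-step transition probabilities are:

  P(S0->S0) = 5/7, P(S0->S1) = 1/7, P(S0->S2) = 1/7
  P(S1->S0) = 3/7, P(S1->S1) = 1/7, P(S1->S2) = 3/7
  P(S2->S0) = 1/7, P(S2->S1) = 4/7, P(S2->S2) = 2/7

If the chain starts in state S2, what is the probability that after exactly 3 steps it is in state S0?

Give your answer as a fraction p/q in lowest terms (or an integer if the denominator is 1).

Computing P^3 by repeated multiplication:
P^1 =
  S0: [5/7, 1/7, 1/7]
  S1: [3/7, 1/7, 3/7]
  S2: [1/7, 4/7, 2/7]
P^2 =
  S0: [29/49, 10/49, 10/49]
  S1: [3/7, 16/49, 12/49]
  S2: [19/49, 13/49, 17/49]
P^3 =
  S0: [185/343, 79/343, 79/343]
  S1: [165/343, 85/343, 93/343]
  S2: [151/343, 100/343, 92/343]

(P^3)[S2 -> S0] = 151/343

Answer: 151/343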